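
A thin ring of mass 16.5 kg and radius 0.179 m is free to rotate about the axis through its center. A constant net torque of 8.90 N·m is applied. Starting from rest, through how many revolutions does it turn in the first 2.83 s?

≈ 10.7 revolutions

I = MR² = (16.5)(0.179)² = 0.5287 kg·m².
α = τ/I = 8.90/0.5287 = 16.83 rad/s².
θ = ½αt² = ½(16.83)(2.83)² = 67.41 rad.
Revolutions = θ/(2π) = 10.73.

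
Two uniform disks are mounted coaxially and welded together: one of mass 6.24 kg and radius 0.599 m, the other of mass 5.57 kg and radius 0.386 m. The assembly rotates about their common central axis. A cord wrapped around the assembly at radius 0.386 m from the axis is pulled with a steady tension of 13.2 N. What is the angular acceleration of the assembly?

α ≈ 3.32 rad/s²

I = ½M₁R₁² + ½M₂R₂² = ½(6.24)(0.599)² + ½(5.57)(0.386)² = 1.534 kg·m².
τ = F r = (13.2)(0.386) = 5.095 N·m.
α = τ/I = 5.095/1.534 = 3.321 rad/s².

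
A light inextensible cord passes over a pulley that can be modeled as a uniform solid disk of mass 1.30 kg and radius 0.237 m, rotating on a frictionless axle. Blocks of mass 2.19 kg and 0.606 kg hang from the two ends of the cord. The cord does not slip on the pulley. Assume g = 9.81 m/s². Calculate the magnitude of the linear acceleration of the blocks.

I = ½MR² = (1/2)(1.30)(0.237)² = 0.03651 kg·m².
Heavier block: m₁g − T₁ = m₁a. Lighter block: T₂ − m₂g = m₂a.
Pulley: (T₁ − T₂)R = Iα = I(a/R), so T₁ − T₂ = (I/R²)a = (1/2)M_p a = 0.6500·a.
Adding the three: (m₁ − m₂)g = (m₁ + m₂ + 0.6500)a, so a = (2.19 − 0.606)(9.81)/(2.19 + 0.606 + 0.6500) = 4.509 m/s².

a ≈ 4.51 m/s²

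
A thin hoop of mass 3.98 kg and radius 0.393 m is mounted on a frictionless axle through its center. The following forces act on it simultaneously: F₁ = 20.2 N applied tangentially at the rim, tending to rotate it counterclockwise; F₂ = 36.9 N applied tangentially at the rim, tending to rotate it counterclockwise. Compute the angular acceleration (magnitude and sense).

α ≈ 36.5 rad/s², counterclockwise

I = MR² = (3.98)(0.393)² = 0.6147 kg·m².
Taking counterclockwise as positive: τ₁ = +(20.2)(0.393) = +7.939 N·m; τ₂ = +(36.9)(0.393) = +14.50 N·m.
Net torque τ = 22.44 N·m.
α = τ/I = 22.44/0.6147 = 36.51 rad/s².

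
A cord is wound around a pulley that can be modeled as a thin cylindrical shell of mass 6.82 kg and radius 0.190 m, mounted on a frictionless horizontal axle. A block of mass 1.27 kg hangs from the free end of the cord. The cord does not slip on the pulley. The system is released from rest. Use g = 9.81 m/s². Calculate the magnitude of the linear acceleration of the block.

I = MR² = (6.82)(0.190)² = 0.2462 kg·m².
Block: mg − T = ma. Pulley: TR = Iα. No-slip: a = αR, so T = (I/R²)a = 6.820·a.
Then mg = (m + 6.820)a, so a = (1.27)(9.81)/(1.27 + 6.820) = 1.540 m/s².

a ≈ 1.54 m/s²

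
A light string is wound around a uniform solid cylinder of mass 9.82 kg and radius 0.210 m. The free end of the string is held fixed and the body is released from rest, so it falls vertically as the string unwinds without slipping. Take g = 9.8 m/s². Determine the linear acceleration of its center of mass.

a ≈ 6.53 m/s²

Translation: Mg − T = Ma. Rotation about the center: TR = Iα with I = ½MR².
With a = αR: T = (I/R²)a = (1/2)M a, so Mg = (1 + 0.5000)Ma.
a = g/(1 + 0.5000) = 9.8/1.500 = 6.533 m/s².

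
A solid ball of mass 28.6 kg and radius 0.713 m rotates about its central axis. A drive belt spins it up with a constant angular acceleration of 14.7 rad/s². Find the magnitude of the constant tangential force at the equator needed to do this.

F ≈ 120 N

I = (2/5)MR² = (2/5)(28.6)(0.713)² = 5.816 kg·m².
The required torque is τ = Iα = (5.816)(14.70) = 85.49 N·m.
A tangential force at the equator gives τ = FR, so F = τ/R = 85.49/0.713 = 119.9 N.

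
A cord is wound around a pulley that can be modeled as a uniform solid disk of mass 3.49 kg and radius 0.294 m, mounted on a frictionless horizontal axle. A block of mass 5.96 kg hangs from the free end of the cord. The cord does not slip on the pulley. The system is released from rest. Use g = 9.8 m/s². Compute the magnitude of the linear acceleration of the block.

I = ½MR² = (1/2)(3.49)(0.294)² = 0.1508 kg·m².
Block: mg − T = ma. Pulley: TR = Iα. No-slip: a = αR, so T = (I/R²)a = 1.745·a.
Then mg = (m + 1.745)a, so a = (5.96)(9.8)/(5.96 + 1.745) = 7.581 m/s².

a ≈ 7.58 m/s²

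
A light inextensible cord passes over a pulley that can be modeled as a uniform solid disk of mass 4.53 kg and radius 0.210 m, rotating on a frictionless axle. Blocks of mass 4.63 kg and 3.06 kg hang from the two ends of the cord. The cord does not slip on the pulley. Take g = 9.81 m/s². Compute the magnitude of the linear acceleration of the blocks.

a ≈ 1.55 m/s²

I = ½MR² = (1/2)(4.53)(0.210)² = 0.09989 kg·m².
Heavier block: m₁g − T₁ = m₁a. Lighter block: T₂ − m₂g = m₂a.
Pulley: (T₁ − T₂)R = Iα = I(a/R), so T₁ − T₂ = (I/R²)a = (1/2)M_p a = 2.265·a.
Adding the three: (m₁ − m₂)g = (m₁ + m₂ + 2.265)a, so a = (4.63 − 3.06)(9.81)/(4.63 + 3.06 + 2.265) = 1.547 m/s².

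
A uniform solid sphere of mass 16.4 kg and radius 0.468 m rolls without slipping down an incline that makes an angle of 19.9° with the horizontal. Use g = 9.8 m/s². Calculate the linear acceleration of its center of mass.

a ≈ 2.38 m/s²

Translation along the incline: Mg sinθ − f = Ma.
Rotation about the center: fR = Iα with I = (2/5)MR². No-slip gives a = αR, so f = (I/R²)a = (2/5)M a.
Substituting: Mg sinθ = (1 + 0.4000)Ma, so a = g sinθ/(1 + 0.4000) = (9.8) sin 19.9° / 1.400 = 2.383 m/s².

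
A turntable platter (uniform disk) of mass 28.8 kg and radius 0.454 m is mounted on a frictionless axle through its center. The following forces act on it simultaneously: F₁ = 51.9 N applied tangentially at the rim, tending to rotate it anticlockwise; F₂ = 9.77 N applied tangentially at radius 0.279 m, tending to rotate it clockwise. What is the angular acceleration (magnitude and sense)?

α ≈ 7.02 rad/s², anticlockwise

I = ½MR² = (1/2)(28.8)(0.454)² = 2.968 kg·m².
Taking anticlockwise as positive: τ₁ = +(51.9)(0.454) = +23.56 N·m; τ₂ = −(9.77)(0.279) = −2.726 N·m.
Net torque τ = 20.84 N·m.
α = τ/I = 20.84/2.968 = 7.020 rad/s².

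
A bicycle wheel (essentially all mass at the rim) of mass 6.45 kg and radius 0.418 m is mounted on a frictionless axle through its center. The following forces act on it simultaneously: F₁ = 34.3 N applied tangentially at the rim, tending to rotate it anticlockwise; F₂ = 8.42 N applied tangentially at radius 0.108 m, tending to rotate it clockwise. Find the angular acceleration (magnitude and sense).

α ≈ 11.9 rad/s², anticlockwise

I = MR² = (6.45)(0.418)² = 1.127 kg·m².
Taking anticlockwise as positive: τ₁ = +(34.3)(0.418) = +14.34 N·m; τ₂ = −(8.42)(0.108) = −0.9094 N·m.
Net torque τ = 13.43 N·m.
α = τ/I = 13.43/1.127 = 11.92 rad/s².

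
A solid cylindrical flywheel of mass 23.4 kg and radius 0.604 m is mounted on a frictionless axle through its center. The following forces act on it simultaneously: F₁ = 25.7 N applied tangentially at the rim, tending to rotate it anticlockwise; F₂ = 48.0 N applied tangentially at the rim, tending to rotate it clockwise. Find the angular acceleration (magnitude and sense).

I = ½MR² = (1/2)(23.4)(0.604)² = 4.268 kg·m².
Taking anticlockwise as positive: τ₁ = +(25.7)(0.604) = +15.52 N·m; τ₂ = −(48.0)(0.604) = −28.99 N·m.
Net torque τ = -13.47 N·m.
α = τ/I = -13.47/4.268 = -3.156 rad/s².

α ≈ 3.16 rad/s², clockwise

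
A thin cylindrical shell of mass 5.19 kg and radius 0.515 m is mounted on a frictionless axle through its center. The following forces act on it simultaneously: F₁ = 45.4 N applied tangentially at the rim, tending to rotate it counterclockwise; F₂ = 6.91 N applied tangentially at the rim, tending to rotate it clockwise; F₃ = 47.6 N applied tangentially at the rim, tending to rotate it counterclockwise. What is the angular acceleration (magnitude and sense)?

I = MR² = (5.19)(0.515)² = 1.377 kg·m².
Taking counterclockwise as positive: τ₁ = +(45.4)(0.515) = +23.38 N·m; τ₂ = −(6.91)(0.515) = −3.559 N·m; τ₃ = +(47.6)(0.515) = +24.51 N·m.
Net torque τ = 44.34 N·m.
α = τ/I = 44.34/1.377 = 32.21 rad/s².

α ≈ 32.2 rad/s², counterclockwise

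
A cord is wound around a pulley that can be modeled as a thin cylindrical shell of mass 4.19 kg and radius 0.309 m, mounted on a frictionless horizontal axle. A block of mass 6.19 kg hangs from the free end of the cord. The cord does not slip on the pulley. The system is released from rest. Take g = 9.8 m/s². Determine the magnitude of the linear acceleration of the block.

a ≈ 5.84 m/s²

I = MR² = (4.19)(0.309)² = 0.4001 kg·m².
Block: mg − T = ma. Pulley: TR = Iα. No-slip: a = αR, so T = (I/R²)a = 4.190·a.
Then mg = (m + 4.190)a, so a = (6.19)(9.8)/(6.19 + 4.190) = 5.844 m/s².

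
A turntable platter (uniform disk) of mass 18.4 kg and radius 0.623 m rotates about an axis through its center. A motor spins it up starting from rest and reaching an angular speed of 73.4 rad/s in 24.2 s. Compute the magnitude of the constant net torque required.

I = ½MR² = (1/2)(18.4)(0.623)² = 3.571 kg·m².
α = Δω/Δt = (73.4 − 0)/24.2 = 3.033 rad/s².
τ = Iα = (3.571)(3.033) = 10.83 N·m.

τ ≈ 10.8 N·m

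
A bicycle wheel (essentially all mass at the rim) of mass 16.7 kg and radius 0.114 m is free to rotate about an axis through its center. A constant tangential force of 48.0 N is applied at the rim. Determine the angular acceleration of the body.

α ≈ 25.2 rad/s²

I = MR² = (16.7)(0.114)² = 0.2170 kg·m².
τ = F R = (48.0)(0.114) = 5.472 N·m.
From τ = Iα: α = 5.472/0.2170 = 25.21 rad/s².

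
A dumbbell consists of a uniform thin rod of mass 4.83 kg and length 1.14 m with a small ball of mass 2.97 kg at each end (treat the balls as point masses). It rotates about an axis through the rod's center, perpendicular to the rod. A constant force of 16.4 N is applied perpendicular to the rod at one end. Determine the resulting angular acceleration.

I_rod = (1/12)ML² = (1/12)(4.83)(1.14)² = 0.5231 kg·m².
I_balls = 2·m·(L/2)² = 2(2.97)(0.5700)² = 1.930 kg·m².
Total I = 2.453 kg·m².
τ = F·(L/2) = (16.4)(0.570) = 9.348 N·m.
α = τ/I = 9.348/2.453 = 3.811 rad/s².

α ≈ 3.81 rad/s²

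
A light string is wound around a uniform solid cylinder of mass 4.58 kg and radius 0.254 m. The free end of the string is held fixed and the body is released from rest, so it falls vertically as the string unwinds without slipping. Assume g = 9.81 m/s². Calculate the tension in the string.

Translation: Mg − T = Ma. Rotation about the center: TR = Iα with I = ½MR².
With a = αR: T = (I/R²)a = (1/2)M a, so Mg = (1 + 0.5000)Ma.
a = g/(1 + 0.5000) = 9.81/1.500 = 6.540 m/s².
T = 0.5000·M·a = (0.5000)(4.58)(6.540) = 14.98 N.

T ≈ 15.0 N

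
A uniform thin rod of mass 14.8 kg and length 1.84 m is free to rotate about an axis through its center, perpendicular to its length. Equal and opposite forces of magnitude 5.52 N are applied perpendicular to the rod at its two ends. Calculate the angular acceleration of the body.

I = (1/12)ML² = (1/12)(14.8)(1.84)² = 4.176 kg·m².
The couple gives τ = F·(L/2) + F·(L/2) = F L = (5.52)(1.84) = 10.16 N·m.
Newton's second law for rotation, τ = Iα, gives α = τ/I = 10.16/4.176 = 2.432 rad/s².

α ≈ 2.43 rad/s²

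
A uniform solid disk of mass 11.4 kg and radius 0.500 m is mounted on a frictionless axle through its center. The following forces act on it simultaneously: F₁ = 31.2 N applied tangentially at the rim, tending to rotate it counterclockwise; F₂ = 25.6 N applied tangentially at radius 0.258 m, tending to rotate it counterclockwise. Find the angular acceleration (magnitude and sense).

α ≈ 15.6 rad/s², counterclockwise

I = ½MR² = (1/2)(11.4)(0.500)² = 1.425 kg·m².
Taking counterclockwise as positive: τ₁ = +(31.2)(0.500) = +15.60 N·m; τ₂ = +(25.6)(0.258) = +6.605 N·m.
Net torque τ = 22.20 N·m.
α = τ/I = 22.20/1.425 = 15.58 rad/s².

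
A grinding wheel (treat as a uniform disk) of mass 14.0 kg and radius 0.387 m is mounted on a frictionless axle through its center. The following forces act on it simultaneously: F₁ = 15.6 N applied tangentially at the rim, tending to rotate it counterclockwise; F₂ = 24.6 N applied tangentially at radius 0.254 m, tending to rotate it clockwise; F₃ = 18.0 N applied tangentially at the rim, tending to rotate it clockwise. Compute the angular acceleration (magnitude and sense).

I = ½MR² = (1/2)(14.0)(0.387)² = 1.048 kg·m².
Taking counterclockwise as positive: τ₁ = +(15.6)(0.387) = +6.037 N·m; τ₂ = −(24.6)(0.254) = −6.248 N·m; τ₃ = −(18.0)(0.387) = −6.966 N·m.
Net torque τ = -7.177 N·m.
α = τ/I = -7.177/1.048 = -6.846 rad/s².

α ≈ 6.85 rad/s², clockwise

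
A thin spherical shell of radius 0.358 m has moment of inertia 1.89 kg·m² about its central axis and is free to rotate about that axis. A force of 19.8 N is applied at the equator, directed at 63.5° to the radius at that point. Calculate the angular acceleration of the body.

Only the tangential component produces torque: τ = F R sinθ = (19.8)(0.358) sin 63.5° = 6.344 N·m.
From τ = Iα: α = 6.344/1.890 = 3.356 rad/s².

α ≈ 3.36 rad/s²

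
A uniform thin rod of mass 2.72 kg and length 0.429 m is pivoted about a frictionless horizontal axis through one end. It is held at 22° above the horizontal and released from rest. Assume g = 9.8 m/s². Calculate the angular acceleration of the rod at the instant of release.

α ≈ 31.8 rad/s²

About the pivot, I = (1/3)ML² = (1/3)(2.72)(0.429)² = 0.1669 kg·m².
The weight acts at the center, a distance L/2 = 0.2145 m from the pivot; τ = Mg(L/2) cos 22° = 5.301 N·m.
α = τ/I = 5.301/0.1669 = 31.77 rad/s².
(Equivalently α = (3g/(2L)) cos 22° = 31.77 rad/s².)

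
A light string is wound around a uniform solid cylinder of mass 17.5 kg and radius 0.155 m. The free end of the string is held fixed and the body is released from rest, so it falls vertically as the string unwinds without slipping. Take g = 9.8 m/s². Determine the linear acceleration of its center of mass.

a ≈ 6.53 m/s²

Translation: Mg − T = Ma. Rotation about the center: TR = Iα with I = ½MR².
With a = αR: T = (I/R²)a = (1/2)M a, so Mg = (1 + 0.5000)Ma.
a = g/(1 + 0.5000) = 9.8/1.500 = 6.533 m/s².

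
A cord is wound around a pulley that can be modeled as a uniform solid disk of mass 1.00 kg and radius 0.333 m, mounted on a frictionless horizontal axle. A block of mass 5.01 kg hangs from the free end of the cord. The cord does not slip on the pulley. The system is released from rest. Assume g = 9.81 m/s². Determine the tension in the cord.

I = ½MR² = (1/2)(1.00)(0.333)² = 0.05544 kg·m².
Block: mg − T = ma. Pulley: TR = Iα. No-slip: a = αR, so T = (I/R²)a = 0.5000·a.
Then mg = (m + 0.5000)a, so a = (5.01)(9.81)/(5.01 + 0.5000) = 8.920 m/s².
T = 0.5000·a = 4.460 N.

T ≈ 4.46 N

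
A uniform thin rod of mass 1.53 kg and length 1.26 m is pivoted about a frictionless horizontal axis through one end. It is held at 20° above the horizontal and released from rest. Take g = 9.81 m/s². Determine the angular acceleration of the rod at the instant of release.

About the pivot, I = (1/3)ML² = (1/3)(1.53)(1.26)² = 0.8097 kg·m².
The weight acts at the center, a distance L/2 = 0.6300 m from the pivot; τ = Mg(L/2) cos 20° = 8.886 N·m.
α = τ/I = 8.886/0.8097 = 10.97 rad/s².

α ≈ 11.0 rad/s²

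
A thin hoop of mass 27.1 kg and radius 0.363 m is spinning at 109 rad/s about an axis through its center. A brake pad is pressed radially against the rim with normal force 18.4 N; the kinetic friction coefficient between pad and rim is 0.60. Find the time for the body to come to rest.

t ≈ 97.1 s

I = MR² = (27.1)(0.363)² = 3.571 kg·m².
Friction force f = μN = (0.60)(18.4) = 11.04 N at the rim; torque magnitude τ = fR = 4.008 N·m, opposing ω.
|α| = τ/I = 4.008/3.571 = 1.122 rad/s² (deceleration).
0 = ω₀ − |α|t ⇒ t = ω₀/|α| = 109/1.122 = 97.13 s.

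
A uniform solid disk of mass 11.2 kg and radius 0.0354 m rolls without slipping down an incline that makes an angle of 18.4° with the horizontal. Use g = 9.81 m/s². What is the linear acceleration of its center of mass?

Translation along the incline: Mg sinθ − f = Ma.
Rotation about the center: fR = Iα with I = ½MR². No-slip gives a = αR, so f = (I/R²)a = (1/2)M a.
Substituting: Mg sinθ = (1 + 0.5000)Ma, so a = g sinθ/(1 + 0.5000) = (9.81) sin 18.4° / 1.500 = 2.064 m/s².

a ≈ 2.06 m/s²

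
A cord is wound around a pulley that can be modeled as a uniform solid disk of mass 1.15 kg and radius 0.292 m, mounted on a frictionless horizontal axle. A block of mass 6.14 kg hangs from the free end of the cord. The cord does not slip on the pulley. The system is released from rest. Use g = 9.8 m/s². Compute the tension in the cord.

T ≈ 5.15 N

I = ½MR² = (1/2)(1.15)(0.292)² = 0.04903 kg·m².
Block: mg − T = ma. Pulley: TR = Iα. No-slip: a = αR, so T = (I/R²)a = 0.5750·a.
Then mg = (m + 0.5750)a, so a = (6.14)(9.8)/(6.14 + 0.5750) = 8.961 m/s².
T = 0.5750·a = 5.152 N.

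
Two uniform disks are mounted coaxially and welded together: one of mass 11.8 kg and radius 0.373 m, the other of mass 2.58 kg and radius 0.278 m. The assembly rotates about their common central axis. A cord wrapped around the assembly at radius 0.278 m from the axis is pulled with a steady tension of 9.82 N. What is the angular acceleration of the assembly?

I = ½M₁R₁² + ½M₂R₂² = ½(11.8)(0.373)² + ½(2.58)(0.278)² = 0.9206 kg·m².
τ = F r = (9.82)(0.278) = 2.730 N·m.
α = τ/I = 2.730/0.9206 = 2.966 rad/s².

α ≈ 2.97 rad/s²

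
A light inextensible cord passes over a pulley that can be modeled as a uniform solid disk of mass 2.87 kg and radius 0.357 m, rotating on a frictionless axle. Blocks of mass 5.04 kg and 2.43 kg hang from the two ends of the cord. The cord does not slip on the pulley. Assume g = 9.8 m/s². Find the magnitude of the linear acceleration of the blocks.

I = ½MR² = (1/2)(2.87)(0.357)² = 0.1829 kg·m².
Heavier block: m₁g − T₁ = m₁a. Lighter block: T₂ − m₂g = m₂a.
Pulley: (T₁ − T₂)R = Iα = I(a/R), so T₁ − T₂ = (I/R²)a = (1/2)M_p a = 1.435·a.
Adding the three: (m₁ − m₂)g = (m₁ + m₂ + 1.435)a, so a = (5.04 − 2.43)(9.8)/(5.04 + 2.43 + 1.435) = 2.872 m/s².

a ≈ 2.87 m/s²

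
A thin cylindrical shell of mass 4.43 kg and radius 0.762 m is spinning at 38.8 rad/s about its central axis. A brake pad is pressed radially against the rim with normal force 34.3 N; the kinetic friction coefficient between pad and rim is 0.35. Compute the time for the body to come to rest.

t ≈ 10.9 s

I = MR² = (4.43)(0.762)² = 2.572 kg·m².
Friction force f = μN = (0.35)(34.3) = 12.00 N at the rim; torque magnitude τ = fR = 9.148 N·m, opposing ω.
|α| = τ/I = 9.148/2.572 = 3.556 rad/s² (deceleration).
0 = ω₀ − |α|t ⇒ t = ω₀/|α| = 38.8/3.556 = 10.91 s.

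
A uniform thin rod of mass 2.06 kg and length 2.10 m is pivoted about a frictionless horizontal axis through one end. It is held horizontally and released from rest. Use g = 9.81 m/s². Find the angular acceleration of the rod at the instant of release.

α ≈ 7.01 rad/s²

About the pivot, I = (1/3)ML² = (1/3)(2.06)(2.10)² = 3.028 kg·m².
The weight acts at the center, a distance L/2 = 1.050 m from the pivot; τ = Mg(L/2) = 21.22 N·m.
α = τ/I = 21.22/3.028 = 7.007 rad/s².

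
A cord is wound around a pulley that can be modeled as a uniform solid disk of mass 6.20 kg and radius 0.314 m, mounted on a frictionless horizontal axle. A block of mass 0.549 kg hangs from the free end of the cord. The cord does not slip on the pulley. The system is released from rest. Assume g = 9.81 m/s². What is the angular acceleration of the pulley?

I = ½MR² = (1/2)(6.20)(0.314)² = 0.3056 kg·m².
Block: mg − T = ma. Pulley: TR = Iα. No-slip: a = αR, so T = (I/R²)a = 3.100·a.
Then mg = (m + 3.100)a, so a = (0.549)(9.81)/(0.549 + 3.100) = 1.476 m/s².
α = a/R = 1.476/0.314 = 4.700 rad/s².

α ≈ 4.70 rad/s²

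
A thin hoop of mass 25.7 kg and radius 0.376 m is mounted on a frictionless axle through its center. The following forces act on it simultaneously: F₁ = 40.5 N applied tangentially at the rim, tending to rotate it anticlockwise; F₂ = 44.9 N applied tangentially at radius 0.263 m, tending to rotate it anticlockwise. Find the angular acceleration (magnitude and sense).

α ≈ 7.44 rad/s², anticlockwise

I = MR² = (25.7)(0.376)² = 3.633 kg·m².
Taking anticlockwise as positive: τ₁ = +(40.5)(0.376) = +15.23 N·m; τ₂ = +(44.9)(0.263) = +11.81 N·m.
Net torque τ = 27.04 N·m.
α = τ/I = 27.04/3.633 = 7.441 rad/s².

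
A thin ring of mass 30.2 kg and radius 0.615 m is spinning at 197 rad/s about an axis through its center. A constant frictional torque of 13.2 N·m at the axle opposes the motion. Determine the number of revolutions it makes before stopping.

I = MR² = (30.2)(0.615)² = 11.42 kg·m².
The net torque has magnitude 13.2 N·m, opposing ω.
|α| = τ/I = 13.20/11.42 = 1.156 rad/s² (deceleration).
ω² = ω₀² − 2|α|θ with ω = 0 ⇒ θ = ω₀²/(2|α|) = 16790 rad = 2672 rev.

≈ 2670 revolutions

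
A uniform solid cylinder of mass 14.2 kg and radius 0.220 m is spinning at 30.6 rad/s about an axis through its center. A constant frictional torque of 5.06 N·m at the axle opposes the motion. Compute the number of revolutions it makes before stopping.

≈ 5.06 revolutions

I = ½MR² = (1/2)(14.2)(0.220)² = 0.3436 kg·m².
The net torque has magnitude 5.06 N·m, opposing ω.
|α| = τ/I = 5.060/0.3436 = 14.72 rad/s² (deceleration).
ω² = ω₀² − 2|α|θ with ω = 0 ⇒ θ = ω₀²/(2|α|) = 31.80 rad = 5.060 rev.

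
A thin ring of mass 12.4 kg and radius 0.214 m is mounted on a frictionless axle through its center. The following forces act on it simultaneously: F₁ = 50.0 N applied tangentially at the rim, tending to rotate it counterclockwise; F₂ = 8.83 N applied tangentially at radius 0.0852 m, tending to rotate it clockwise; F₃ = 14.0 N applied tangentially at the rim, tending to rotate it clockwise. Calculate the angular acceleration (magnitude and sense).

I = MR² = (12.4)(0.214)² = 0.5679 kg·m².
Taking counterclockwise as positive: τ₁ = +(50.0)(0.214) = +10.70 N·m; τ₂ = −(8.83)(0.0852) = −0.7523 N·m; τ₃ = −(14.0)(0.214) = −2.996 N·m.
Net torque τ = 6.952 N·m.
α = τ/I = 6.952/0.5679 = 12.24 rad/s².

α ≈ 12.2 rad/s², counterclockwise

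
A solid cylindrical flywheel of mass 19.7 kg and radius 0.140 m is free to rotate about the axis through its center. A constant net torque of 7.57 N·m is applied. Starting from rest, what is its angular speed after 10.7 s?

I = ½MR² = (1/2)(19.7)(0.140)² = 0.1931 kg·m².
α = τ/I = 7.57/0.1931 = 39.21 rad/s².
ω = ω₀ + αt = 0 + (39.21)(10.7) = 419.6 rad/s.

ω ≈ 420 rad/s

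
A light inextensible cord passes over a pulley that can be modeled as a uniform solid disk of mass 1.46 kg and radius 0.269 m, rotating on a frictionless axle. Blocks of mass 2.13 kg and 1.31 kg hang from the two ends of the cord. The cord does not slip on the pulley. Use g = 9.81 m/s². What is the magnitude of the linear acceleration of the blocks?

I = ½MR² = (1/2)(1.46)(0.269)² = 0.05282 kg·m².
Heavier block: m₁g − T₁ = m₁a. Lighter block: T₂ − m₂g = m₂a.
Pulley: (T₁ − T₂)R = Iα = I(a/R), so T₁ − T₂ = (I/R²)a = (1/2)M_p a = 0.7300·a.
Adding the three: (m₁ − m₂)g = (m₁ + m₂ + 0.7300)a, so a = (2.13 − 1.31)(9.81)/(2.13 + 1.31 + 0.7300) = 1.929 m/s².

a ≈ 1.93 m/s²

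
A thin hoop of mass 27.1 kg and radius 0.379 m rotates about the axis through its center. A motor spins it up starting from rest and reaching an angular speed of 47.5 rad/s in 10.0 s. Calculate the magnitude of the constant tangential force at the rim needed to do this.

I = MR² = (27.1)(0.379)² = 3.893 kg·m².
α = Δω/Δt = (47.5 − 0)/10.0 = 4.750 rad/s².
The required torque is τ = Iα = (3.893)(4.750) = 18.49 N·m.
A tangential force at the rim gives τ = FR, so F = τ/R = 18.49/0.379 = 48.79 N.

F ≈ 48.8 N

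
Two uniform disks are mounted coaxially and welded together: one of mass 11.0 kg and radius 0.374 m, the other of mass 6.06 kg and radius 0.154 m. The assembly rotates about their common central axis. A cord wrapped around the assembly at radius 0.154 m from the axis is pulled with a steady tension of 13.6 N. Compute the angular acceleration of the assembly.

α ≈ 2.49 rad/s²

I = ½M₁R₁² + ½M₂R₂² = ½(11.0)(0.374)² + ½(6.06)(0.154)² = 0.8412 kg·m².
τ = F r = (13.6)(0.154) = 2.094 N·m.
α = τ/I = 2.094/0.8412 = 2.490 rad/s².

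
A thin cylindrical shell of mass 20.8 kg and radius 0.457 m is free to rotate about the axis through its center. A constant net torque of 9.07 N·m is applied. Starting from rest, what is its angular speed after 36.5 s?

I = MR² = (20.8)(0.457)² = 4.344 kg·m².
α = τ/I = 9.07/4.344 = 2.088 rad/s².
ω = ω₀ + αt = 0 + (2.088)(36.5) = 76.21 rad/s.

ω ≈ 76.2 rad/s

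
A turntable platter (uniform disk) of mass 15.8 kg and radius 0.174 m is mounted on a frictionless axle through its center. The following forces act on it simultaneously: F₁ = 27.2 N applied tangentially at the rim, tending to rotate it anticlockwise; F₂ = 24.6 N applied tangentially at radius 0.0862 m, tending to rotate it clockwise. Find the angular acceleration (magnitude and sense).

I = ½MR² = (1/2)(15.8)(0.174)² = 0.2392 kg·m².
Taking anticlockwise as positive: τ₁ = +(27.2)(0.174) = +4.733 N·m; τ₂ = −(24.6)(0.0862) = −2.121 N·m.
Net torque τ = 2.612 N·m.
α = τ/I = 2.612/0.2392 = 10.92 rad/s².

α ≈ 10.9 rad/s², anticlockwise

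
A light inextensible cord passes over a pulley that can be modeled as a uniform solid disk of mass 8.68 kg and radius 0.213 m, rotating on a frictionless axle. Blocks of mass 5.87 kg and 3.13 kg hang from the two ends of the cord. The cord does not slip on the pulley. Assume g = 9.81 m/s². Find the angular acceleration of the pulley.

α ≈ 9.46 rad/s²

I = ½MR² = (1/2)(8.68)(0.213)² = 0.1969 kg·m².
Heavier block: m₁g − T₁ = m₁a. Lighter block: T₂ − m₂g = m₂a.
Pulley: (T₁ − T₂)R = Iα = I(a/R), so T₁ − T₂ = (I/R²)a = (1/2)M_p a = 4.340·a.
Adding the three: (m₁ − m₂)g = (m₁ + m₂ + 4.340)a, so a = (5.87 − 3.13)(9.81)/(5.87 + 3.13 + 4.340) = 2.015 m/s².
α = a/R = 2.015/0.213 = 9.460 rad/s².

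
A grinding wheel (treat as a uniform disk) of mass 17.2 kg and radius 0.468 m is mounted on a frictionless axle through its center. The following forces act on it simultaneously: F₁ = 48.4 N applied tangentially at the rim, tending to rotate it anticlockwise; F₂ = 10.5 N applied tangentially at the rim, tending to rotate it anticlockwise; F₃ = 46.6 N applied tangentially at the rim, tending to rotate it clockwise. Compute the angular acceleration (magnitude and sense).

α ≈ 3.06 rad/s², anticlockwise

I = ½MR² = (1/2)(17.2)(0.468)² = 1.884 kg·m².
Taking anticlockwise as positive: τ₁ = +(48.4)(0.468) = +22.65 N·m; τ₂ = +(10.5)(0.468) = +4.914 N·m; τ₃ = −(46.6)(0.468) = −21.81 N·m.
Net torque τ = 5.756 N·m.
α = τ/I = 5.756/1.884 = 3.056 rad/s².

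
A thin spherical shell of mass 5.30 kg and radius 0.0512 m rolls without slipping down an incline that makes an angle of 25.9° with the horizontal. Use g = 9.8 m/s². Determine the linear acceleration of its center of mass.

Translation along the incline: Mg sinθ − f = Ma.
Rotation about the center: fR = Iα with I = (2/3)MR². No-slip gives a = αR, so f = (I/R²)a = (2/3)M a.
Substituting: Mg sinθ = (1 + 0.6667)Ma, so a = g sinθ/(1 + 0.6667) = (9.8) sin 25.9° / 1.667 = 2.568 m/s².

a ≈ 2.57 m/s²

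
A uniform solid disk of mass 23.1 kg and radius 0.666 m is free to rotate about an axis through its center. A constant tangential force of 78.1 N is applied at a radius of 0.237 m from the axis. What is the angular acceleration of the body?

I = ½MR² = (1/2)(23.1)(0.666)² = 5.123 kg·m².
τ = F·r = (78.1)(0.237) = 18.51 N·m.
From τ = Iα: α = 18.51/5.123 = 3.613 rad/s².

α ≈ 3.61 rad/s²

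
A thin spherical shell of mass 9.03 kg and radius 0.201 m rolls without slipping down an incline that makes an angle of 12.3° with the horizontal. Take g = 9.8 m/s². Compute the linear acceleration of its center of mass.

Translation along the incline: Mg sinθ − f = Ma.
Rotation about the center: fR = Iα with I = (2/3)MR². No-slip gives a = αR, so f = (I/R²)a = (2/3)M a.
Substituting: Mg sinθ = (1 + 0.6667)Ma, so a = g sinθ/(1 + 0.6667) = (9.8) sin 12.3° / 1.667 = 1.253 m/s².

a ≈ 1.25 m/s²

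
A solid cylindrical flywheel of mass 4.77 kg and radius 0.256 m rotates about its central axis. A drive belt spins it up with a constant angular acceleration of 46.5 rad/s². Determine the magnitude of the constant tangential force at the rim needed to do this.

F ≈ 28.4 N

I = ½MR² = (1/2)(4.77)(0.256)² = 0.1563 kg·m².
The required torque is τ = Iα = (0.1563)(46.50) = 7.268 N·m.
A tangential force at the rim gives τ = FR, so F = τ/R = 7.268/0.256 = 28.39 N.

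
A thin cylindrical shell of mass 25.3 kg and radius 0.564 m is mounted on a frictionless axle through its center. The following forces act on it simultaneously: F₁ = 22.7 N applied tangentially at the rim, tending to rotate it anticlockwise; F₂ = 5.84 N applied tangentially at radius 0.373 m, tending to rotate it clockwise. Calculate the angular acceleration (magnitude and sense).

I = MR² = (25.3)(0.564)² = 8.048 kg·m².
Taking anticlockwise as positive: τ₁ = +(22.7)(0.564) = +12.80 N·m; τ₂ = −(5.84)(0.373) = −2.178 N·m.
Net torque τ = 10.62 N·m.
α = τ/I = 10.62/8.048 = 1.320 rad/s².

α ≈ 1.32 rad/s², anticlockwise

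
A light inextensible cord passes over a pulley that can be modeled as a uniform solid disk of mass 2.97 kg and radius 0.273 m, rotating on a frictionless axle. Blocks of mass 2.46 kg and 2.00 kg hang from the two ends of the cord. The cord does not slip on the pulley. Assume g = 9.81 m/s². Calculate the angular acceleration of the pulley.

I = ½MR² = (1/2)(2.97)(0.273)² = 0.1107 kg·m².
Heavier block: m₁g − T₁ = m₁a. Lighter block: T₂ − m₂g = m₂a.
Pulley: (T₁ − T₂)R = Iα = I(a/R), so T₁ − T₂ = (I/R²)a = (1/2)M_p a = 1.485·a.
Adding the three: (m₁ − m₂)g = (m₁ + m₂ + 1.485)a, so a = (2.46 − 2.00)(9.81)/(2.46 + 2.00 + 1.485) = 0.7591 m/s².
α = a/R = 0.7591/0.273 = 2.780 rad/s².

α ≈ 2.78 rad/s²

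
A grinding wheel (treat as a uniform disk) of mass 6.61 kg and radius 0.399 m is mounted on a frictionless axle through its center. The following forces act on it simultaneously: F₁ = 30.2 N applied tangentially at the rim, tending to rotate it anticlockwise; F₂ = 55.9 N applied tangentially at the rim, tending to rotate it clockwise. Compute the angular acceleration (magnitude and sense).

I = ½MR² = (1/2)(6.61)(0.399)² = 0.5262 kg·m².
Taking anticlockwise as positive: τ₁ = +(30.2)(0.399) = +12.05 N·m; τ₂ = −(55.9)(0.399) = −22.30 N·m.
Net torque τ = -10.25 N·m.
α = τ/I = -10.25/0.5262 = -19.49 rad/s².

α ≈ 19.5 rad/s², clockwise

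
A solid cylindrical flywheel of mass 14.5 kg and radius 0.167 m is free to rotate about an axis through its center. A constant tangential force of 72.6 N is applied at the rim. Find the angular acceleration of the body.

I = ½MR² = (1/2)(14.5)(0.167)² = 0.2022 kg·m².
τ = F R = (72.6)(0.167) = 12.12 N·m.
Newton's second law for rotation, τ = Iα, gives α = τ/I = 12.12/0.2022 = 59.96 rad/s².

α ≈ 60.0 rad/s²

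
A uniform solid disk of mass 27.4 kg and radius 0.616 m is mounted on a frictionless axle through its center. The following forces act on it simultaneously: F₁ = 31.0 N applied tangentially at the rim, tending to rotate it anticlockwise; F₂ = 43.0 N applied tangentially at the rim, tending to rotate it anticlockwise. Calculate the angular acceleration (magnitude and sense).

I = ½MR² = (1/2)(27.4)(0.616)² = 5.199 kg·m².
Taking anticlockwise as positive: τ₁ = +(31.0)(0.616) = +19.10 N·m; τ₂ = +(43.0)(0.616) = +26.49 N·m.
Net torque τ = 45.58 N·m.
α = τ/I = 45.58/5.199 = 8.769 rad/s².

α ≈ 8.77 rad/s², anticlockwise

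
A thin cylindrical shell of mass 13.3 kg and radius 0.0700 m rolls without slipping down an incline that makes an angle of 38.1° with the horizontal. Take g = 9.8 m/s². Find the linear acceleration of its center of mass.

a ≈ 3.02 m/s²

Translation along the incline: Mg sinθ − f = Ma.
Rotation about the center: fR = Iα with I = MR². No-slip gives a = αR, so f = (I/R²)a = M a.
Substituting: Mg sinθ = (1 + 1.000)Ma, so a = g sinθ/(1 + 1.000) = (9.8) sin 38.1° / 2.000 = 3.023 m/s².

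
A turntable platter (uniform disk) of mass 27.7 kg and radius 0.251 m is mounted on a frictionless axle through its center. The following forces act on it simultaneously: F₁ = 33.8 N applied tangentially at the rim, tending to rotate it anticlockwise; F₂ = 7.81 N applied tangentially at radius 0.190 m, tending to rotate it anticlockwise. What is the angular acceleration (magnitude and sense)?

α ≈ 11.4 rad/s², anticlockwise

I = ½MR² = (1/2)(27.7)(0.251)² = 0.8726 kg·m².
Taking anticlockwise as positive: τ₁ = +(33.8)(0.251) = +8.484 N·m; τ₂ = +(7.81)(0.190) = +1.484 N·m.
Net torque τ = 9.968 N·m.
α = τ/I = 9.968/0.8726 = 11.42 rad/s².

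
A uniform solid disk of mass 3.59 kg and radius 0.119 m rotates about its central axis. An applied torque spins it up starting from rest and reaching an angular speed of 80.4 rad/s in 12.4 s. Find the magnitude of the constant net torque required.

τ ≈ 0.165 N·m

I = ½MR² = (1/2)(3.59)(0.119)² = 0.02542 kg·m².
α = Δω/Δt = (80.4 − 0)/12.4 = 6.484 rad/s².
τ = Iα = (0.02542)(6.484) = 0.1648 N·m.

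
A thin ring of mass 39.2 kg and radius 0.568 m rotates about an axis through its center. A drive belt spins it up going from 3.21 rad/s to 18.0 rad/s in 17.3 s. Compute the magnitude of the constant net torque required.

I = MR² = (39.2)(0.568)² = 12.65 kg·m².
α = Δω/Δt = (18.0 − 3.21)/17.3 = 0.8549 rad/s².
τ = Iα = (12.65)(0.8549) = 10.81 N·m.

τ ≈ 10.8 N·m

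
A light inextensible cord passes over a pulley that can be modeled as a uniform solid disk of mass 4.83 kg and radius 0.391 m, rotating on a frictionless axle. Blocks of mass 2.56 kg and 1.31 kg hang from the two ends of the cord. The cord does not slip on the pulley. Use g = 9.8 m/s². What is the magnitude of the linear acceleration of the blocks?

I = ½MR² = (1/2)(4.83)(0.391)² = 0.3692 kg·m².
Heavier block: m₁g − T₁ = m₁a. Lighter block: T₂ − m₂g = m₂a.
Pulley: (T₁ − T₂)R = Iα = I(a/R), so T₁ − T₂ = (I/R²)a = (1/2)M_p a = 2.415·a.
Adding the three: (m₁ − m₂)g = (m₁ + m₂ + 2.415)a, so a = (2.56 − 1.31)(9.8)/(2.56 + 1.31 + 2.415) = 1.949 m/s².

a ≈ 1.95 m/s²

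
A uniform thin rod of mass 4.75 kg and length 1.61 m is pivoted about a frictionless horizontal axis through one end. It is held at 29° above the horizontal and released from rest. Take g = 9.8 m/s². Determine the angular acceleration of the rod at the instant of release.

About the pivot, I = (1/3)ML² = (1/3)(4.75)(1.61)² = 4.104 kg·m².
The weight acts at the center, a distance L/2 = 0.8050 m from the pivot; τ = Mg(L/2) cos 29° = 32.77 N·m.
α = τ/I = 32.77/4.104 = 7.986 rad/s².
(Equivalently α = (3g/(2L)) cos 29° = 7.986 rad/s².)

α ≈ 7.99 rad/s²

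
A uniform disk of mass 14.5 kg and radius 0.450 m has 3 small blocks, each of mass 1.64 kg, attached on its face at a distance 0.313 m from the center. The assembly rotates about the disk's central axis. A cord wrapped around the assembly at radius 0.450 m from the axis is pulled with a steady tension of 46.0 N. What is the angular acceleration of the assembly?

α ≈ 10.6 rad/s²

I_disk = ½MR² = ½(14.5)(0.450)² = 1.468 kg·m².
I_blocks = 3·m·r² = 3(1.64)(0.313)² = 0.4820 kg·m².
Total I = 1.950 kg·m².
τ = F r = (46.0)(0.450) = 20.70 N·m.
α = τ/I = 20.70/1.950 = 10.61 rad/s².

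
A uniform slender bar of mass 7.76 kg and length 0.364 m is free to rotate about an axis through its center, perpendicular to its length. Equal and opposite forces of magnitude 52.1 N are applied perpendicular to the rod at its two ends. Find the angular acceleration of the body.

I = (1/12)ML² = (1/12)(7.76)(0.364)² = 0.08568 kg·m².
The couple gives τ = F·(L/2) + F·(L/2) = F L = (52.1)(0.364) = 18.96 N·m.
Newton's second law for rotation, τ = Iα, gives α = τ/I = 18.96/0.08568 = 221.3 rad/s².

α ≈ 221 rad/s²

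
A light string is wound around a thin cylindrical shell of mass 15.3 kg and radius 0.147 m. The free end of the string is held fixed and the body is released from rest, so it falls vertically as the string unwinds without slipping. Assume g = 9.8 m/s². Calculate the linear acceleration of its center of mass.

a ≈ 4.90 m/s²

Translation: Mg − T = Ma. Rotation about the center: TR = Iα with I = MR².
With a = αR: T = (I/R²)a = M a, so Mg = (1 + 1.000)Ma.
a = g/(1 + 1.000) = 9.8/2.000 = 4.900 m/s².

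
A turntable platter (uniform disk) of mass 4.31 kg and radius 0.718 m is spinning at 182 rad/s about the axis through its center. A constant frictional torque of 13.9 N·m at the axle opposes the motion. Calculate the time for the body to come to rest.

I = ½MR² = (1/2)(4.31)(0.718)² = 1.111 kg·m².
The net torque has magnitude 13.9 N·m, opposing ω.
|α| = τ/I = 13.90/1.111 = 12.51 rad/s² (deceleration).
0 = ω₀ − |α|t ⇒ t = ω₀/|α| = 182/12.51 = 14.55 s.

t ≈ 14.5 s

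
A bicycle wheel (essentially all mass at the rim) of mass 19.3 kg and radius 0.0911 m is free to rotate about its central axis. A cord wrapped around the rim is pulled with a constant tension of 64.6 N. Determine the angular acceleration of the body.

α ≈ 36.7 rad/s²

I = MR² = (19.3)(0.0911)² = 0.1602 kg·m².
τ = F R = (64.6)(0.0911) = 5.885 N·m.
Newton's second law for rotation, τ = Iα, gives α = τ/I = 5.885/0.1602 = 36.74 rad/s².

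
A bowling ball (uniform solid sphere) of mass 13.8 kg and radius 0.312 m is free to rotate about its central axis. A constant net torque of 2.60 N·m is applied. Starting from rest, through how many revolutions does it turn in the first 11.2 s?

I = (2/5)MR² = (2/5)(13.8)(0.312)² = 0.5373 kg·m².
α = τ/I = 2.60/0.5373 = 4.839 rad/s².
θ = ½αt² = ½(4.839)(11.2)² = 303.5 rad.
Revolutions = θ/(2π) = 48.30.

≈ 48.3 revolutions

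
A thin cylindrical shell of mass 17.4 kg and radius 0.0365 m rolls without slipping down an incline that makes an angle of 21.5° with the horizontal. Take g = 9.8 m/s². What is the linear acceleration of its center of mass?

Translation along the incline: Mg sinθ − f = Ma.
Rotation about the center: fR = Iα with I = MR². No-slip gives a = αR, so f = (I/R²)a = M a.
Substituting: Mg sinθ = (1 + 1.000)Ma, so a = g sinθ/(1 + 1.000) = (9.8) sin 21.5° / 2.000 = 1.796 m/s².

a ≈ 1.80 m/s²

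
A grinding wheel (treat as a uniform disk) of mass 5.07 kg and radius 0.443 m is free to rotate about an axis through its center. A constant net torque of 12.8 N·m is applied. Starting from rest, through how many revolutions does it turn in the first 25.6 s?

≈ 1340 revolutions

I = ½MR² = (1/2)(5.07)(0.443)² = 0.4975 kg·m².
α = τ/I = 12.8/0.4975 = 25.73 rad/s².
θ = ½αt² = ½(25.73)(25.6)² = 8431 rad.
Revolutions = θ/(2π) = 1342.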